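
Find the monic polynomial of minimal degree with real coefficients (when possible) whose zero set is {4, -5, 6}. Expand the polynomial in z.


The polynomial is p(z) = ∏_{α ∈ S} (z − α), where S = {4, -5, 6}.
Expanding the product yields: p(z) = z^3 -5·z^2 -26·z + 120.
The resulting polynomial has degree 3 and real coefficients as required.

p(z) = z^3 -5·z^2 -26·z + 120.


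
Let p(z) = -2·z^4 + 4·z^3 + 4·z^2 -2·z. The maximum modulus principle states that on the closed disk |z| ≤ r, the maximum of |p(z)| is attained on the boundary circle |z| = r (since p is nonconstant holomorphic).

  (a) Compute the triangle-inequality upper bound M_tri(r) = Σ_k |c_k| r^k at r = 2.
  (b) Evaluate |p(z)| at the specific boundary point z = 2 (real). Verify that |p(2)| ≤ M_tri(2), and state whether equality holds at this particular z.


Coefficients: c_0 = 0, c_1 = -2, c_2 = 4, c_3 = 4, c_4 = -2. Radius r = 2.
Part (a). Triangle bound: M_tri(r) = Σ_k |c_k| r^k
  = |0|·2^0 + |-2|·2^1 + |4|·2^2 + |4|·2^3 + |-2|·2^4
  = 0 + 4 + 16 + 32 + 32 = 84.
This bounds M(r) := max_{|z|=r} |p(z)| from above; equality holds iff all terms c_k z^k can be made to align in phase at a single z on |z|=r.
Part (b). At z = 2 (real, on the circle |z| = r):
  p(2) = (0)·2^0 + (-2)·2^1 + (4)·2^2 + (4)·2^3 + (-2)·2^4 = 12.
  |p(2)| = 12.
Check: |p(2)| = 12 ≤ 84 = M_tri(2). ✓ Equality does not hold at z = 2 (the coefficients have mixed signs, so the terms do not all align in phase there).

M_tri(2) = 84; |p(2)| = 12; equality at z=2: no.


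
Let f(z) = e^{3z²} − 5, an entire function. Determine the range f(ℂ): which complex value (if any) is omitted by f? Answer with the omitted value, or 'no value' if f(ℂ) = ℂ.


Little Picard bounds the complement of f(ℂ) to at most one point.
The exponent g(z) = 3z² is a nonconstant polynomial, hence surjective onto ℂ. So e^{g(z)} takes every value in {e^w : w ∈ ℂ} = ℂ ∖ {0}. Adding -5 shifts the range to ℂ ∖ {-5}. f omits exactly -5.

Omitted value: -5.


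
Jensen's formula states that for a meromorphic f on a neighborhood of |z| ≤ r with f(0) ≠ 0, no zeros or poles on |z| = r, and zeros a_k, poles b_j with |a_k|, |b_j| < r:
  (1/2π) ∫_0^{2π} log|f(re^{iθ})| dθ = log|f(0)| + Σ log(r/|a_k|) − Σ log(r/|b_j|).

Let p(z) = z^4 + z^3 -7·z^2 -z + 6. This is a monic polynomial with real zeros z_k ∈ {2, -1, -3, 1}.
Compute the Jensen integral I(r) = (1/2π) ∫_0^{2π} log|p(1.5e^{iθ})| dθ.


Zeros: -3, -1, 1, 2; r = 1.5.
Inside |z| < r: -1, 1. Outside (|z| ≥ r): -3, 2.
p(0) = 6, so log|p(0)| = log(6) = 1.7918.
Apply Jensen: I(r) = log|p(0)| + Σ_k log(r/|z_k|), summed over zeros inside |z| < r.
  log(r/|z_k|) for z_k = -1: log(1.5/1) = 0.4055
  log(r/|z_k|) for z_k = 1: log(1.5/1) = 0.4055
  Outside zeros (-3, 2) contribute nothing to the Jensen sum.
Sum over inside zeros: 0.8109.
I(r) = log|p(0)| + (inside sum) = 1.7918 + 0.8109 = 2.6027.
Note: since some zeros are outside |z| ≤ r, the simplified n·log(r) form does NOT apply — only the inside zeros contribute.

I(r) ≈ 2.6027.


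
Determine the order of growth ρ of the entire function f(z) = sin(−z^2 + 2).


Write sin(w) = (e^{iw} ± e^{−iw})/(2 or 2i), so |sin(w)| ≤ e^{|w|}. With w = −z^2 + 2, |w| ≤ 1r^2 + 2 on |z|=r, giving M(r) ≤ e^{1r^2 + 2} and ρ ≤ 2. For the lower bound, choose z on |z|=r with -1z^2 purely imaginary of modulus 1r^2; then |sin(−z^2 + 2)| grows like e^{1r^2}/2, so ρ ≥ 2. Hence ρ = 2.
Therefore ρ = 2.

Order ρ = 2.


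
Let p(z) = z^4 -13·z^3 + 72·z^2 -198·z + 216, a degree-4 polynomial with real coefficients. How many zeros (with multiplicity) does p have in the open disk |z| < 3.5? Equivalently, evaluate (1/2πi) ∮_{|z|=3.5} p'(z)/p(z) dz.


The zeros of p are: 4, 3, (3 + 3i), (3 - 3i).
Their magnitudes are: 4, 3, 4.243, 4.243.
Zeros with |z| < R = 3.5: 3.
Count = 1.
By the argument principle, (1/2πi) ∮_{|z|=R} p'(z)/p(z) dz equals exactly this count.

Number of zeros inside |z| < 3.5: 1.


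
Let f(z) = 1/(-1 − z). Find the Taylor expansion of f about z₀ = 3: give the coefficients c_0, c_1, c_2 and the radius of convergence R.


Let w = z − z₀, so z = z₀ + w.
Then -1 − z = -1 − (z₀ + w) = (-1 − z₀) − w = -4 − w.
f(z) = 1/(-4 − w) = (1/(-4)) · 1/(1 − w/(-4)) = Σ_{n≥0} w^n / (-4)^(n+1).
So c_n = 1/(-4)^(n+1):
  c_0 = 1/(-4)^1 = -1/4.
  c_1 = 1/(-4)^2 = 1/16.
  c_2 = 1/(-4)^3 = -1/64.
The series is valid for |w/d| < 1, i.e. |z − z₀| < |d|.
Radius of convergence: R = |-1 − z₀| = |-4| = 4 (distance from z₀ to the singularity z = -1).

c_0 = -1/4, c_1 = 1/16, c_2 = -1/64; R = 4.


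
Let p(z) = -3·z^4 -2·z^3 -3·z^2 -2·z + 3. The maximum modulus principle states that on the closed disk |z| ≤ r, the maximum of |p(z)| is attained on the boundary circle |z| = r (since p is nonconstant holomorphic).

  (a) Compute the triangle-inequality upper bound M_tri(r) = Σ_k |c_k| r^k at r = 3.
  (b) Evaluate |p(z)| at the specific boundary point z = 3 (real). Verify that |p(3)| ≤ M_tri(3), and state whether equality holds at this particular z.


Coefficients: c_0 = 3, c_1 = -2, c_2 = -3, c_3 = -2, c_4 = -3. Radius r = 3.
Part (a). Triangle bound: M_tri(r) = Σ_k |c_k| r^k
  = |3|·3^0 + |-2|·3^1 + |-3|·3^2 + |-2|·3^3 + |-3|·3^4
  = 3 + 6 + 27 + 54 + 243 = 333.
This bounds M(r) := max_{|z|=r} |p(z)| from above; equality holds iff all terms c_k z^k can be made to align in phase at a single z on |z|=r.
Part (b). At z = 3 (real, on the circle |z| = r):
  p(3) = (3)·3^0 + (-2)·3^1 + (-3)·3^2 + (-2)·3^3 + (-3)·3^4 = -327.
  |p(3)| = 327.
Check: |p(3)| = 327 ≤ 333 = M_tri(3). ✓ Equality does not hold at z = 3 (the coefficients have mixed signs, so the terms do not all align in phase there).

M_tri(3) = 333; |p(3)| = 327; equality at z=3: no.


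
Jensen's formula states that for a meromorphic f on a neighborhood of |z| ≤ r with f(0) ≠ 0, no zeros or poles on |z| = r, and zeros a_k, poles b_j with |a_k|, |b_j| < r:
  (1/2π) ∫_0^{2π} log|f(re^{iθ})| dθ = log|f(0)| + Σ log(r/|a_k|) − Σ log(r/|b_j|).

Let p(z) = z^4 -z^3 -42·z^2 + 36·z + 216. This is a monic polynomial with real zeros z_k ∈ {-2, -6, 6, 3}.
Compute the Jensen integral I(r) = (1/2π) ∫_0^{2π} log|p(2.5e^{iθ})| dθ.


Zeros: -6, -2, 3, 6; r = 2.5.
Inside |z| < r: -2. Outside (|z| ≥ r): -6, 3, 6.
p(0) = 216, so log|p(0)| = log(216) = 5.3753.
Apply Jensen: I(r) = log|p(0)| + Σ_k log(r/|z_k|), summed over zeros inside |z| < r.
  log(r/|z_k|) for z_k = -2: log(2.5/2) = 0.2231
  Outside zeros (-6, 3, 6) contribute nothing to the Jensen sum.
Sum over inside zeros: 0.2231.
I(r) = log|p(0)| + (inside sum) = 5.3753 + 0.2231 = 5.5984.
Note: since some zeros are outside |z| ≤ r, the simplified n·log(r) form does NOT apply — only the inside zeros contribute.

I(r) ≈ 5.5984.


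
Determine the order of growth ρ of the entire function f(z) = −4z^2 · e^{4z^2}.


M(r) = max_{|z|=r} |-4|·|z|^2·|e^{4z^2}| = 4·r^2 · e^{4r^2} (the factors attain their maxima compatibly on |z|=r). Then log M(r) = log 4 + 2·log r + 4r^2, dominated by the last term, so log log M(r) ~ 2·log r. The polynomial factor -4z^2 contributes only a log r term and does not affect the order. ρ = 2.
Therefore ρ = 2.

Order ρ = 2.


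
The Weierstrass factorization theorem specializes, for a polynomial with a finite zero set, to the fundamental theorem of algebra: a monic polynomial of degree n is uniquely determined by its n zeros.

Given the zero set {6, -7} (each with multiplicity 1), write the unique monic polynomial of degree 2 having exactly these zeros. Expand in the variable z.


The polynomial is p(z) = ∏_{α ∈ S} (z − α), where S = {6, -7}.
Expanding the product yields: p(z) = z^2 + z -42.
The resulting polynomial has degree 2 and real coefficients as required.

p(z) = z^2 + z -42.


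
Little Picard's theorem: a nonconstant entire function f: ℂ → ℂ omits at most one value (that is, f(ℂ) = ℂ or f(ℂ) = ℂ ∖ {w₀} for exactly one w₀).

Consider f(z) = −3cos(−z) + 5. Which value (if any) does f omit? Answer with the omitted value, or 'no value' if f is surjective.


Little Picard bounds the complement of f(ℂ) to at most one point.
cos is entire and surjective onto ℂ: for every w ∈ ℂ, cos(ζ) = w has a solution ζ ∈ ℂ (e.g., via the complex inverse arccos). With ζ = −z this gives z = ζ/(-1). Then -3·cos(−z) takes every value in -3·ℂ = ℂ, and adding 5 is a bijection of ℂ. So f is surjective and omits no value. (Note: only on the real line is cos bounded by [−1, 1].)

Omitted value: no value.


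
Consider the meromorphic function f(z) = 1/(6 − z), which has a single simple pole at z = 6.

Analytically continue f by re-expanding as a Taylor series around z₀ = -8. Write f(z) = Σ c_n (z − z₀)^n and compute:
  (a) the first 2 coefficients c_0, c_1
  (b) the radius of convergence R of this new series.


Let w = z − z₀, so z = z₀ + w.
Then 6 − z = 6 − (z₀ + w) = (6 − z₀) − w = 14 − w.
f(z) = 1/(14 − w) = (1/(14)) · 1/(1 − w/(14)) = Σ_{n≥0} w^n / (14)^(n+1).
So c_n = 1/(14)^(n+1):
  c_0 = 1/(14)^1 = 1/14.
  c_1 = 1/(14)^2 = 1/196.
The series is valid for |w/d| < 1, i.e. |z − z₀| < |d|.
Radius of convergence: R = |6 − z₀| = |14| = 14 (distance from z₀ to the singularity z = 6).

c_0 = 1/14, c_1 = 1/196; R = 14.


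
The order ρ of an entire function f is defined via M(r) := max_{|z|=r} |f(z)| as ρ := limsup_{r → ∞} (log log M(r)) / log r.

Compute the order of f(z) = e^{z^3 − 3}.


|e^{z^3 − 3}| = e^{Re(1·z^3) + -3} ≤ e^{1|z|^3 + -3} = e^{1r^3 + -3} on |z| = r, so ρ ≤ 3. Choosing z on |z|=r so that 1·z^3 is real positive (always possible by picking arg z appropriately) gives |f(z)| = e^{1r^3 + -3}, matching the bound. The additive constant -3 does not affect log log M(r) ~ 3·log r. Hence ρ = 3.
Therefore ρ = 3.

Order ρ = 3.


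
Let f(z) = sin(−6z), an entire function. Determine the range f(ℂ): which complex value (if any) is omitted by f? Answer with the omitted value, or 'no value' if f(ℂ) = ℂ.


Little Picard bounds the complement of f(ℂ) to at most one point.
sin is entire and surjective onto ℂ: for every w ∈ ℂ, sin(ζ) = w has a solution ζ ∈ ℂ (e.g., via the complex inverse arcsin). With ζ = −6z this gives z = ζ/(-6). Then 1·sin(−6z) takes every value in 1·ℂ = ℂ, and adding 0 is a bijection of ℂ. So f is surjective and omits no value. (Note: only on the real line is sin bounded by [−1, 1].)

Omitted value: no value.


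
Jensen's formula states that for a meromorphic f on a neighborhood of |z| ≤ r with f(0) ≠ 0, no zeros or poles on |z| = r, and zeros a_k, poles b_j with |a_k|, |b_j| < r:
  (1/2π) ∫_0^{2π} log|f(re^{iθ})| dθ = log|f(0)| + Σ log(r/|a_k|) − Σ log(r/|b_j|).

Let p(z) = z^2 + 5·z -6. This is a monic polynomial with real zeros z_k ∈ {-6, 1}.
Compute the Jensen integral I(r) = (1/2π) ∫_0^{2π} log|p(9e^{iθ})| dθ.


Zeros: -6, 1; r = 9.
Inside |z| < r: -6, 1. Outside (|z| ≥ r): ∅.
p(0) = -6, so log|p(0)| = log(6) = 1.7918.
Apply Jensen: I(r) = log|p(0)| + Σ_k log(r/|z_k|), summed over zeros inside |z| < r.
  log(r/|z_k|) for z_k = -6: log(9/6) = 0.4055
  log(r/|z_k|) for z_k = 1: log(9/1) = 2.1972
Sum over inside zeros: 2.6027.
I(r) = log|p(0)| + (inside sum) = 1.7918 + 2.6027 = 4.3944.
Closed form (all zeros inside, monic): I(r) = n·log(r) = 2·log(9) = 4.3944. ✓

I(r) ≈ 4.3944.


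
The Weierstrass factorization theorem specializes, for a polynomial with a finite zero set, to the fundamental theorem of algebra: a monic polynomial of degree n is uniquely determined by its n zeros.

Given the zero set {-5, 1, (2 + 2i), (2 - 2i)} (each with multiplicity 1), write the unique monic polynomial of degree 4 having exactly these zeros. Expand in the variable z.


The polynomial is p(z) = ∏_{α ∈ S} (z − α), where S = {-5, 1, (2 + 2i), (2 - 2i)}.
Expanding the product yields: p(z) = z^4 -13·z^2 + 52·z -40.
Note conjugate pairs combine to real quadratics: (z − (2+2i))(z − (2−2i)) = z² − 4z + 8.
The resulting polynomial has degree 4 and real coefficients as required.

p(z) = z^4 -13·z^2 + 52·z -40.


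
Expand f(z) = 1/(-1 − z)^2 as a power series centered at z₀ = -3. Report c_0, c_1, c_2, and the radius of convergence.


Let w = z − z₀, so z = z₀ + w.
Then -1 − z = -1 − (z₀ + w) = (-1 − z₀) − w = 2 − w.
f(z) = 1/(2 − w)^2 = (1/(2)^2) · (1 − w/(2))^{−2}.
By the binomial series (1−u)^{−2} = Σ_{n≥0} C(n+1, 1) u^n for |u|<1, with u = w/(2):
  c_n = C(n+1, 1) / (2)^(n+2).
  c_0 = 1/(2)^2 = 1/4.
  c_1 = 2/(2)^3 = 1/4.
  c_2 = 3/(2)^4 = 3/16.
The series is valid for |w/d| < 1, i.e. |z − z₀| < |d|.
Radius of convergence: R = |-1 − z₀| = |2| = 2 (distance from z₀ to the singularity z = -1).

c_0 = 1/4, c_1 = 1/4, c_2 = 3/16; R = 2.


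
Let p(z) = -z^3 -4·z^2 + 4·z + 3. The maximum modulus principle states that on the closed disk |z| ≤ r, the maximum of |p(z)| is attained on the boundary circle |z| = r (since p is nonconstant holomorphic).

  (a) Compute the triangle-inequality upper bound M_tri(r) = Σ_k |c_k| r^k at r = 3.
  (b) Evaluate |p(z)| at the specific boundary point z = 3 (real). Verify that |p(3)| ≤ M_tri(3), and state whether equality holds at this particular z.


Coefficients: c_0 = 3, c_1 = 4, c_2 = -4, c_3 = -1. Radius r = 3.
Part (a). Triangle bound: M_tri(r) = Σ_k |c_k| r^k
  = |3|·3^0 + |4|·3^1 + |-4|·3^2 + |-1|·3^3
  = 3 + 12 + 36 + 27 = 78.
This bounds M(r) := max_{|z|=r} |p(z)| from above; equality holds iff all terms c_k z^k can be made to align in phase at a single z on |z|=r.
Part (b). At z = 3 (real, on the circle |z| = r):
  p(3) = (3)·3^0 + (4)·3^1 + (-4)·3^2 + (-1)·3^3 = -48.
  |p(3)| = 48.
Check: |p(3)| = 48 ≤ 78 = M_tri(3). ✓ Equality does not hold at z = 3 (the coefficients have mixed signs, so the terms do not all align in phase there).

M_tri(3) = 78; |p(3)| = 48; equality at z=3: no.


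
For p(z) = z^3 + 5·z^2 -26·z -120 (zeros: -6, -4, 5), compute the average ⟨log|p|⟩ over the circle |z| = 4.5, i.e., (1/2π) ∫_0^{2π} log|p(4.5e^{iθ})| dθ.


Zeros: -6, -4, 5; r = 4.5.
Inside |z| < r: -4. Outside (|z| ≥ r): -6, 5.
p(0) = -120, so log|p(0)| = log(120) = 4.7875.
Apply Jensen: I(r) = log|p(0)| + Σ_k log(r/|z_k|), summed over zeros inside |z| < r.
  log(r/|z_k|) for z_k = -4: log(4.5/4) = 0.1178
  Outside zeros (-6, 5) contribute nothing to the Jensen sum.
Sum over inside zeros: 0.1178.
I(r) = log|p(0)| + (inside sum) = 4.7875 + 0.1178 = 4.9053.
Note: since some zeros are outside |z| ≤ r, the simplified n·log(r) form does NOT apply — only the inside zeros contribute.

I(r) ≈ 4.9053.


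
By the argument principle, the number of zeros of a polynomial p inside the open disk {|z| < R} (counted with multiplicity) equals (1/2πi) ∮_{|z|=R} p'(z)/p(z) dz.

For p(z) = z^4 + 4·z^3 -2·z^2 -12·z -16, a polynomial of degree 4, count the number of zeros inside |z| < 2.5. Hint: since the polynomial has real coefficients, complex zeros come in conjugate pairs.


The zeros of p are: 2, -4, (-1 + 1i), (-1 - 1i).
Their magnitudes are: 2, 4, 1.414, 1.414.
Zeros with |z| < R = 2.5: 2, (-1 + 1i), (-1 - 1i).
Count = 3.
By the argument principle, (1/2πi) ∮_{|z|=R} p'(z)/p(z) dz equals exactly this count.

Number of zeros inside |z| < 2.5: 3.


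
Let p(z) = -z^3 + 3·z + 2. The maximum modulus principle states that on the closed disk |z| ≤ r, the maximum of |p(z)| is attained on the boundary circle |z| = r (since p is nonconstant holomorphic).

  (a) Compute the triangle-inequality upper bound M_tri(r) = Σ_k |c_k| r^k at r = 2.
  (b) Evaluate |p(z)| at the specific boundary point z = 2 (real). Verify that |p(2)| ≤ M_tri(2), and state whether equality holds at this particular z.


Coefficients: c_0 = 2, c_1 = 3, c_2 = 0, c_3 = -1. Radius r = 2.
Part (a). Triangle bound: M_tri(r) = Σ_k |c_k| r^k
  = |2|·2^0 + |3|·2^1 + |0|·2^2 + |-1|·2^3
  = 2 + 6 + 0 + 8 = 16.
This bounds M(r) := max_{|z|=r} |p(z)| from above; equality holds iff all terms c_k z^k can be made to align in phase at a single z on |z|=r.
Part (b). At z = 2 (real, on the circle |z| = r):
  p(2) = (2)·2^0 + (3)·2^1 + (0)·2^2 + (-1)·2^3 = 0.
  |p(2)| = 0.
Check: |p(2)| = 0 ≤ 16 = M_tri(2). ✓ Equality does not hold at z = 2 (the coefficients have mixed signs, so the terms do not all align in phase there).

M_tri(2) = 16; |p(2)| = 0; equality at z=2: no.


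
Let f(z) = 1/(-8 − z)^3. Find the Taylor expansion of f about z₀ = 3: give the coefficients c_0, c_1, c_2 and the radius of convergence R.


Let w = z − z₀, so z = z₀ + w.
Then -8 − z = -8 − (z₀ + w) = (-8 − z₀) − w = -11 − w.
f(z) = 1/(-11 − w)^3 = (1/(-11)^3) · (1 − w/(-11))^{−3}.
By the binomial series (1−u)^{−3} = Σ_{n≥0} C(n+2, 2) u^n for |u|<1, with u = w/(-11):
  c_n = C(n+2, 2) / (-11)^(n+3).
  c_0 = 1/(-11)^3 = -1/1331.
  c_1 = 3/(-11)^4 = 3/14641.
  c_2 = 6/(-11)^5 = -6/161051.
The series is valid for |w/d| < 1, i.e. |z − z₀| < |d|.
Radius of convergence: R = |-8 − z₀| = |-11| = 11 (distance from z₀ to the singularity z = -8).

c_0 = -1/1331, c_1 = 3/14641, c_2 = -6/161051; R = 11.


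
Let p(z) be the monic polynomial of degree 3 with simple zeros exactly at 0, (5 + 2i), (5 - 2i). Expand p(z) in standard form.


The polynomial is p(z) = ∏_{α ∈ S} (z − α), where S = {0, (5 + 2i), (5 - 2i)}.
Expanding the product yields: p(z) = z^3 -10·z^2 + 29·z.
Note conjugate pairs combine to real quadratics: (z − (5+2i))(z − (5−2i)) = z² − 10z + 29.
The resulting polynomial has degree 3 and real coefficients as required.

p(z) = z^3 -10·z^2 + 29·z.


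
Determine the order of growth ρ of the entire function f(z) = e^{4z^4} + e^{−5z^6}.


Each summand is entire of order 4 and 6 respectively (as in the single-exponential case). The order of a sum is at most the max of the orders, so ρ ≤ 6. For the lower bound: on |z|=r choose arg z so that -5z^6 is real positive; then |e^{-5z^6}| = e^{5r^6} while |e^{4z^4}| ≤ e^{4r^4} = o(e^{5r^6}). So |f| ≥ e^{5r^6}(1 − o(1)) and ρ ≥ 6. Hence ρ = max(4, 6) = 6.
Therefore ρ = 6.

Order ρ = 6.


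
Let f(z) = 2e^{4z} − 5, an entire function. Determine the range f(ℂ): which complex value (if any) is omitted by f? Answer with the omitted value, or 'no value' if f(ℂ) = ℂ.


Little Picard bounds the complement of f(ℂ) to at most one point.
e^{4z} is never zero on ℂ, so 2·e^{4z} takes every value in ℂ ∖ {0}. Adding -5 shifts the range to ℂ ∖ {-5}. Thus f omits exactly the value -5.

Omitted value: -5.


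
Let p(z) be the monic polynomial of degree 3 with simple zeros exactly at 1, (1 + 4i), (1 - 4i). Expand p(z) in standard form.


The polynomial is p(z) = ∏_{α ∈ S} (z − α), where S = {1, (1 + 4i), (1 - 4i)}.
Expanding the product yields: p(z) = z^3 -3·z^2 + 19·z -17.
Note conjugate pairs combine to real quadratics: (z − (1+4i))(z − (1−4i)) = z² − 2z + 17.
The resulting polynomial has degree 3 and real coefficients as required.

p(z) = z^3 -3·z^2 + 19·z -17.


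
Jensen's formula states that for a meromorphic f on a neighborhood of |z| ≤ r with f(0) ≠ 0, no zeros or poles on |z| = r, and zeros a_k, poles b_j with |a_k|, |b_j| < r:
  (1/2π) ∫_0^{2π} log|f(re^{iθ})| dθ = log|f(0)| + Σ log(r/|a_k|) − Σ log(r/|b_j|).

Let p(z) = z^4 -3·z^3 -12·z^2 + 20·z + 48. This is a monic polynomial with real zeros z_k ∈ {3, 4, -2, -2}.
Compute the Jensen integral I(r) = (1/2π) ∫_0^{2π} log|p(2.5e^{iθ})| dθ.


Zeros: -2, -2, 3, 4; r = 2.5.
Inside |z| < r: -2, -2. Outside (|z| ≥ r): 3, 4.
p(0) = 48, so log|p(0)| = log(48) = 3.8712.
Apply Jensen: I(r) = log|p(0)| + Σ_k log(r/|z_k|), summed over zeros inside |z| < r.
  log(r/|z_k|) for z_k = -2: log(2.5/2) = 0.2231
  log(r/|z_k|) for z_k = -2: log(2.5/2) = 0.2231
  Outside zeros (3, 4) contribute nothing to the Jensen sum.
Sum over inside zeros: 0.4463.
I(r) = log|p(0)| + (inside sum) = 3.8712 + 0.4463 = 4.3175.
Note: since some zeros are outside |z| ≤ r, the simplified n·log(r) form does NOT apply — only the inside zeros contribute.

I(r) ≈ 4.3175.


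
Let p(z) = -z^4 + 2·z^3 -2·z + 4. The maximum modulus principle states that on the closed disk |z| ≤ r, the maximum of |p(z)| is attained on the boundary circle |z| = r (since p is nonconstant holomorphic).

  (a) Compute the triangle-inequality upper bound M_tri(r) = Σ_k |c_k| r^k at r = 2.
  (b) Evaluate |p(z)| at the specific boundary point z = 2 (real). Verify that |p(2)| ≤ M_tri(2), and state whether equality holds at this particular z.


Coefficients: c_0 = 4, c_1 = -2, c_2 = 0, c_3 = 2, c_4 = -1. Radius r = 2.
Part (a). Triangle bound: M_tri(r) = Σ_k |c_k| r^k
  = |4|·2^0 + |-2|·2^1 + |0|·2^2 + |2|·2^3 + |-1|·2^4
  = 4 + 4 + 0 + 16 + 16 = 40.
This bounds M(r) := max_{|z|=r} |p(z)| from above; equality holds iff all terms c_k z^k can be made to align in phase at a single z on |z|=r.
Part (b). At z = 2 (real, on the circle |z| = r):
  p(2) = (4)·2^0 + (-2)·2^1 + (0)·2^2 + (2)·2^3 + (-1)·2^4 = 0.
  |p(2)| = 0.
Check: |p(2)| = 0 ≤ 40 = M_tri(2). ✓ Equality does not hold at z = 2 (the coefficients have mixed signs, so the terms do not all align in phase there).

M_tri(2) = 40; |p(2)| = 0; equality at z=2: no.


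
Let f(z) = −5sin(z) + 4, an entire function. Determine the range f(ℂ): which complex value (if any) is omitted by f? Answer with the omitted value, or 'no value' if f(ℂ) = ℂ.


Little Picard bounds the complement of f(ℂ) to at most one point.
sin is entire and surjective onto ℂ: for every w ∈ ℂ, sin(ζ) = w has a solution ζ ∈ ℂ (e.g., via the complex inverse arcsin). With ζ = z this gives z = ζ/(1). Then -5·sin(z) takes every value in -5·ℂ = ℂ, and adding 4 is a bijection of ℂ. So f is surjective and omits no value. (Note: only on the real line is sin bounded by [−1, 1].)

Omitted value: no value.


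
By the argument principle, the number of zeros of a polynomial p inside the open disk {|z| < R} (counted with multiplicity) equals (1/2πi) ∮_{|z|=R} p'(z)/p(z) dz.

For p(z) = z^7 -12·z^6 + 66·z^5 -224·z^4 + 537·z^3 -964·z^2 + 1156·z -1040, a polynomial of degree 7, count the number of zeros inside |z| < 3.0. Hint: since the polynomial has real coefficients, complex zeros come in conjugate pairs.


The zeros of p are: (3 + 2i), (3 - 2i), (0 + 2i), (0 - 2i), 4, (1 + 2i), (1 - 2i).
Their magnitudes are: 3.606, 3.606, 2, 2, 4, 2.236, 2.236.
Zeros with |z| < R = 3.0: (0 + 2i), (0 - 2i), (1 + 2i), (1 - 2i).
Count = 4.
By the argument principle, (1/2πi) ∮_{|z|=R} p'(z)/p(z) dz equals exactly this count.

Number of zeros inside |z| < 3.0: 4.


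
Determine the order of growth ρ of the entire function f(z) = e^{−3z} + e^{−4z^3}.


Each summand is entire of order 1 and 3 respectively (as in the single-exponential case). The order of a sum is at most the max of the orders, so ρ ≤ 3. For the lower bound: on |z|=r choose arg z so that -4z^3 is real positive; then |e^{-4z^3}| = e^{4r^3} while |e^{-3z}| ≤ e^{3r^1} = o(e^{4r^3}). So |f| ≥ e^{4r^3}(1 − o(1)) and ρ ≥ 3. Hence ρ = max(1, 3) = 3.
Therefore ρ = 3.

Order ρ = 3.


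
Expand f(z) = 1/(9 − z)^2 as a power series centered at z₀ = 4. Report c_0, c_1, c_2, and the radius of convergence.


Let w = z − z₀, so z = z₀ + w.
Then 9 − z = 9 − (z₀ + w) = (9 − z₀) − w = 5 − w.
f(z) = 1/(5 − w)^2 = (1/(5)^2) · (1 − w/(5))^{−2}.
By the binomial series (1−u)^{−2} = Σ_{n≥0} C(n+1, 1) u^n for |u|<1, with u = w/(5):
  c_n = C(n+1, 1) / (5)^(n+2).
  c_0 = 1/(5)^2 = 1/25.
  c_1 = 2/(5)^3 = 2/125.
  c_2 = 3/(5)^4 = 3/625.
The series is valid for |w/d| < 1, i.e. |z − z₀| < |d|.
Radius of convergence: R = |9 − z₀| = |5| = 5 (distance from z₀ to the singularity z = 9).

c_0 = 1/25, c_1 = 2/125, c_2 = 3/625; R = 5.


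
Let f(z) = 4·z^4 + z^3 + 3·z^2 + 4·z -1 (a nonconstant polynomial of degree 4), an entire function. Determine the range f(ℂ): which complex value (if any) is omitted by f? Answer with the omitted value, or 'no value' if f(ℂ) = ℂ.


Little Picard bounds the complement of f(ℂ) to at most one point.
For every w ∈ ℂ, the equation p(z) − w = 0 is a nonconstant polynomial in z and hence has at least one root by the fundamental theorem of algebra. So p is surjective onto ℂ, omitting no value.

Omitted value: no value.


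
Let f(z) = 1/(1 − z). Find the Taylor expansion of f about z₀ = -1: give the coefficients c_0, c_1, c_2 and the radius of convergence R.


Let w = z − z₀, so z = z₀ + w.
Then 1 − z = 1 − (z₀ + w) = (1 − z₀) − w = 2 − w.
f(z) = 1/(2 − w) = (1/(2)) · 1/(1 − w/(2)) = Σ_{n≥0} w^n / (2)^(n+1).
So c_n = 1/(2)^(n+1):
  c_0 = 1/(2)^1 = 1/2.
  c_1 = 1/(2)^2 = 1/4.
  c_2 = 1/(2)^3 = 1/8.
The series is valid for |w/d| < 1, i.e. |z − z₀| < |d|.
Radius of convergence: R = |1 − z₀| = |2| = 2 (distance from z₀ to the singularity z = 1).

c_0 = 1/2, c_1 = 1/4, c_2 = 1/8; R = 2.


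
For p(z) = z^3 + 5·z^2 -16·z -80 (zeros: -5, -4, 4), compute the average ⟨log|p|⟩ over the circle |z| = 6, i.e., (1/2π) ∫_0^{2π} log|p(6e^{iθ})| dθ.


Zeros: -5, -4, 4; r = 6.
Inside |z| < r: -5, -4, 4. Outside (|z| ≥ r): ∅.
p(0) = -80, so log|p(0)| = log(80) = 4.3820.
Apply Jensen: I(r) = log|p(0)| + Σ_k log(r/|z_k|), summed over zeros inside |z| < r.
  log(r/|z_k|) for z_k = -5: log(6/5) = 0.1823
  log(r/|z_k|) for z_k = -4: log(6/4) = 0.4055
  log(r/|z_k|) for z_k = 4: log(6/4) = 0.4055
Sum over inside zeros: 0.9933.
I(r) = log|p(0)| + (inside sum) = 4.3820 + 0.9933 = 5.3753.
Closed form (all zeros inside, monic): I(r) = n·log(r) = 3·log(6) = 5.3753. ✓

I(r) ≈ 5.3753.


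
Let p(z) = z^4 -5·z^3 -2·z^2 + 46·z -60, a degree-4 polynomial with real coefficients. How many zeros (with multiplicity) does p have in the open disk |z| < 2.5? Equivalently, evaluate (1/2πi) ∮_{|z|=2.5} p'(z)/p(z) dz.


The zeros of p are: 2, -3, (3 + 1i), (3 - 1i).
Their magnitudes are: 2, 3, 3.162, 3.162.
Zeros with |z| < R = 2.5: 2.
Count = 1.
By the argument principle, (1/2πi) ∮_{|z|=R} p'(z)/p(z) dz equals exactly this count.

Number of zeros inside |z| < 2.5: 1.


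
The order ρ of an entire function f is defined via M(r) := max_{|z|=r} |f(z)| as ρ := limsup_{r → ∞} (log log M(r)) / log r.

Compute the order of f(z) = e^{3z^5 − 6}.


|e^{3z^5 − 6}| = e^{Re(3·z^5) + -6} ≤ e^{3|z|^5 + -6} = e^{3r^5 + -6} on |z| = r, so ρ ≤ 5. Choosing z on |z|=r so that 3·z^5 is real positive (always possible by picking arg z appropriately) gives |f(z)| = e^{3r^5 + -6}, matching the bound. The additive constant -6 does not affect log log M(r) ~ 5·log r. Hence ρ = 5.
Therefore ρ = 5.

Order ρ = 5.


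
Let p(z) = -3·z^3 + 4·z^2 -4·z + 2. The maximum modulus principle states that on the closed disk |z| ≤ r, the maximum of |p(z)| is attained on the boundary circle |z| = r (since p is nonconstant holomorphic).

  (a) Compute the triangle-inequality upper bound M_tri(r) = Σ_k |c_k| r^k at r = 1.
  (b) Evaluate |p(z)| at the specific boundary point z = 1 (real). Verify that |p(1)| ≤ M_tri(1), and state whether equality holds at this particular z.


Coefficients: c_0 = 2, c_1 = -4, c_2 = 4, c_3 = -3. Radius r = 1.
Part (a). Triangle bound: M_tri(r) = Σ_k |c_k| r^k
  = |2|·1^0 + |-4|·1^1 + |4|·1^2 + |-3|·1^3
  = 2 + 4 + 4 + 3 = 13.
This bounds M(r) := max_{|z|=r} |p(z)| from above; equality holds iff all terms c_k z^k can be made to align in phase at a single z on |z|=r.
Part (b). At z = 1 (real, on the circle |z| = r):
  p(1) = (2)·1^0 + (-4)·1^1 + (4)·1^2 + (-3)·1^3 = -1.
  |p(1)| = 1.
Check: |p(1)| = 1 ≤ 13 = M_tri(1). ✓ Equality does not hold at z = 1 (the coefficients have mixed signs, so the terms do not all align in phase there).

M_tri(1) = 13; |p(1)| = 1; equality at z=1: no.


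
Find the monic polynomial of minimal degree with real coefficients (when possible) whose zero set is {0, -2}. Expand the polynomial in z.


The polynomial is p(z) = ∏_{α ∈ S} (z − α), where S = {0, -2}.
Expanding the product yields: p(z) = z^2 + 2·z.
The resulting polynomial has degree 2 and real coefficients as required.

p(z) = z^2 + 2·z.


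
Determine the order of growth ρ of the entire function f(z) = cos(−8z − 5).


cos(w) is a linear combination of e^{iw} and e^{−iw} (or e^w, e^{−w} in the hyperbolic case), so |cos(w)| ≤ e^{|w|}. With w = −8z − 5, |w| ≤ 8|z| + 5 = 8r + 5 on |z| = r, giving M(r) ≤ e^{8r + 5}, so ρ ≤ 1. On a suitable ray (z = it for sin/cos; z = t for sinh/cosh, t real → ∞), |cos(−8z − 5)| grows like e^{8|t|}/2, so ρ ≥ 1. Hence ρ = 1.
Therefore ρ = 1.

Order ρ = 1.


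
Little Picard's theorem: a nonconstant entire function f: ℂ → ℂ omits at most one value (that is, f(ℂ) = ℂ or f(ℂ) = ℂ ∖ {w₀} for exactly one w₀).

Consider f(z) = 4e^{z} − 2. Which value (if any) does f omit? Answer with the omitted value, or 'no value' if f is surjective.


Little Picard bounds the complement of f(ℂ) to at most one point.
e^{z} is never zero on ℂ, so 4·e^{z} takes every value in ℂ ∖ {0}. Adding -2 shifts the range to ℂ ∖ {-2}. Thus f omits exactly the value -2.

Omitted value: -2.


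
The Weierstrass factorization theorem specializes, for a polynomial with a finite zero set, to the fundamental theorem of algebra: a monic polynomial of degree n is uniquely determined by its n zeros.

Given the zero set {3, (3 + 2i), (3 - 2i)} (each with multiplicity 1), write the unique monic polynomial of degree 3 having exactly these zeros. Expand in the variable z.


The polynomial is p(z) = ∏_{α ∈ S} (z − α), where S = {3, (3 + 2i), (3 - 2i)}.
Expanding the product yields: p(z) = z^3 -9·z^2 + 31·z -39.
Note conjugate pairs combine to real quadratics: (z − (3+2i))(z − (3−2i)) = z² − 6z + 13.
The resulting polynomial has degree 3 and real coefficients as required.

p(z) = z^3 -9·z^2 + 31·z -39.


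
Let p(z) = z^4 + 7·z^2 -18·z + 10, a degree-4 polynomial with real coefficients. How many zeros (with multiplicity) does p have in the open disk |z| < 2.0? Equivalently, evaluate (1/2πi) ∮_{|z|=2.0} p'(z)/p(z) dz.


The zeros of p are: 1, (-1 + 3i), (-1 - 3i), 1.
Their magnitudes are: 1, 3.162, 3.162, 1.
Zeros with |z| < R = 2.0: 1, 1.
Count = 2.
By the argument principle, (1/2πi) ∮_{|z|=R} p'(z)/p(z) dz equals exactly this count.

Number of zeros inside |z| < 2.0: 2.


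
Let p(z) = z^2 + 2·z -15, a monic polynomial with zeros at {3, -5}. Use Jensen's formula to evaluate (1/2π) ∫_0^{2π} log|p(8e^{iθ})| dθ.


Zeros: -5, 3; r = 8.
Inside |z| < r: -5, 3. Outside (|z| ≥ r): ∅.
p(0) = -15, so log|p(0)| = log(15) = 2.7081.
Apply Jensen: I(r) = log|p(0)| + Σ_k log(r/|z_k|), summed over zeros inside |z| < r.
  log(r/|z_k|) for z_k = 3: log(8/3) = 0.9808
  log(r/|z_k|) for z_k = -5: log(8/5) = 0.4700
Sum over inside zeros: 1.4508.
I(r) = log|p(0)| + (inside sum) = 2.7081 + 1.4508 = 4.1589.
Closed form (all zeros inside, monic): I(r) = n·log(r) = 2·log(8) = 4.1589. ✓

I(r) ≈ 4.1589.


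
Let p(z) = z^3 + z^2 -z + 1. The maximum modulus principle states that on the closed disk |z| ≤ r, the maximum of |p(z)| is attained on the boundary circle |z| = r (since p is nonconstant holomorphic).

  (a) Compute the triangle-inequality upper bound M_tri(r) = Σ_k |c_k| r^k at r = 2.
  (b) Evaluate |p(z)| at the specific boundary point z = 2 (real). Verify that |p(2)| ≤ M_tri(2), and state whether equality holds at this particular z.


Coefficients: c_0 = 1, c_1 = -1, c_2 = 1, c_3 = 1. Radius r = 2.
Part (a). Triangle bound: M_tri(r) = Σ_k |c_k| r^k
  = |1|·2^0 + |-1|·2^1 + |1|·2^2 + |1|·2^3
  = 1 + 2 + 4 + 8 = 15.
This bounds M(r) := max_{|z|=r} |p(z)| from above; equality holds iff all terms c_k z^k can be made to align in phase at a single z on |z|=r.
Part (b). At z = 2 (real, on the circle |z| = r):
  p(2) = (1)·2^0 + (-1)·2^1 + (1)·2^2 + (1)·2^3 = 11.
  |p(2)| = 11.
Check: |p(2)| = 11 ≤ 15 = M_tri(2). ✓ Equality does not hold at z = 2 (the coefficients have mixed signs, so the terms do not all align in phase there).

M_tri(2) = 15; |p(2)| = 11; equality at z=2: no.


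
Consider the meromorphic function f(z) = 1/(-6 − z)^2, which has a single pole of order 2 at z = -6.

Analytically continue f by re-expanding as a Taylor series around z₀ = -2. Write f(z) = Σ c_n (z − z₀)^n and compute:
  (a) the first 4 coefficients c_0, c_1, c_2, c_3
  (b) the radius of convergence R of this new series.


Let w = z − z₀, so z = z₀ + w.
Then -6 − z = -6 − (z₀ + w) = (-6 − z₀) − w = -4 − w.
f(z) = 1/(-4 − w)^2 = (1/(-4)^2) · (1 − w/(-4))^{−2}.
By the binomial series (1−u)^{−2} = Σ_{n≥0} C(n+1, 1) u^n for |u|<1, with u = w/(-4):
  c_n = C(n+1, 1) / (-4)^(n+2).
  c_0 = 1/(-4)^2 = 1/16.
  c_1 = 2/(-4)^3 = -1/32.
  c_2 = 3/(-4)^4 = 3/256.
  c_3 = 4/(-4)^5 = -1/256.
The series is valid for |w/d| < 1, i.e. |z − z₀| < |d|.
Radius of convergence: R = |-6 − z₀| = |-4| = 4 (distance from z₀ to the singularity z = -6).

c_0 = 1/16, c_1 = -1/32, c_2 = 3/256, c_3 = -1/256; R = 4.


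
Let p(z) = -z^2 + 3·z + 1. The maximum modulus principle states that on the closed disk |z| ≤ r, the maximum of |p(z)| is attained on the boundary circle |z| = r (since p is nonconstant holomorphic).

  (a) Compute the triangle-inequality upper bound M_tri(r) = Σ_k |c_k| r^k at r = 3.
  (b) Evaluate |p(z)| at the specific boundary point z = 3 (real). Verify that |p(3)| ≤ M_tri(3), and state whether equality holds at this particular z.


Coefficients: c_0 = 1, c_1 = 3, c_2 = -1. Radius r = 3.
Part (a). Triangle bound: M_tri(r) = Σ_k |c_k| r^k
  = |1|·3^0 + |3|·3^1 + |-1|·3^2
  = 1 + 9 + 9 = 19.
This bounds M(r) := max_{|z|=r} |p(z)| from above; equality holds iff all terms c_k z^k can be made to align in phase at a single z on |z|=r.
Part (b). At z = 3 (real, on the circle |z| = r):
  p(3) = (1)·3^0 + (3)·3^1 + (-1)·3^2 = 1.
  |p(3)| = 1.
Check: |p(3)| = 1 ≤ 19 = M_tri(3). ✓ Equality does not hold at z = 3 (the coefficients have mixed signs, so the terms do not all align in phase there).

M_tri(3) = 19; |p(3)| = 1; equality at z=3: no.


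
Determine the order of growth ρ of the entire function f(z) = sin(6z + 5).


sin(w) is a linear combination of e^{iw} and e^{−iw} (or e^w, e^{−w} in the hyperbolic case), so |sin(w)| ≤ e^{|w|}. With w = 6z + 5, |w| ≤ 6|z| + 5 = 6r + 5 on |z| = r, giving M(r) ≤ e^{6r + 5}, so ρ ≤ 1. On a suitable ray (z = it for sin/cos; z = t for sinh/cosh, t real → ∞), |sin(6z + 5)| grows like e^{6|t|}/2, so ρ ≥ 1. Hence ρ = 1.
Therefore ρ = 1.

Order ρ = 1.


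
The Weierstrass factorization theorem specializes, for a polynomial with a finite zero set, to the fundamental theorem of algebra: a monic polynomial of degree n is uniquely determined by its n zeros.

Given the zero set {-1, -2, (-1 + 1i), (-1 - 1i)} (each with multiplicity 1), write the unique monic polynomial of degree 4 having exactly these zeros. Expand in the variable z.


The polynomial is p(z) = ∏_{α ∈ S} (z − α), where S = {-1, -2, (-1 + 1i), (-1 - 1i)}.
Expanding the product yields: p(z) = z^4 + 5·z^3 + 10·z^2 + 10·z + 4.
Note conjugate pairs combine to real quadratics: (z − (-1+1i))(z − (-1−1i)) = z² + 2z + 2.
The resulting polynomial has degree 4 and real coefficients as required.

p(z) = z^4 + 5·z^3 + 10·z^2 + 10·z + 4.


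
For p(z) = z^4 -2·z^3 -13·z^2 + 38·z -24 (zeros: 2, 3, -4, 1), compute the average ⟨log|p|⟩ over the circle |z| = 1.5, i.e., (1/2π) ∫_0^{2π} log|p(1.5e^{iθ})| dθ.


Zeros: -4, 1, 2, 3; r = 1.5.
Inside |z| < r: 1. Outside (|z| ≥ r): -4, 2, 3.
p(0) = -24, so log|p(0)| = log(24) = 3.1781.
Apply Jensen: I(r) = log|p(0)| + Σ_k log(r/|z_k|), summed over zeros inside |z| < r.
  log(r/|z_k|) for z_k = 1: log(1.5/1) = 0.4055
  Outside zeros (-4, 2, 3) contribute nothing to the Jensen sum.
Sum over inside zeros: 0.4055.
I(r) = log|p(0)| + (inside sum) = 3.1781 + 0.4055 = 3.5835.
Note: since some zeros are outside |z| ≤ r, the simplified n·log(r) form does NOT apply — only the inside zeros contribute.

I(r) ≈ 3.5835.


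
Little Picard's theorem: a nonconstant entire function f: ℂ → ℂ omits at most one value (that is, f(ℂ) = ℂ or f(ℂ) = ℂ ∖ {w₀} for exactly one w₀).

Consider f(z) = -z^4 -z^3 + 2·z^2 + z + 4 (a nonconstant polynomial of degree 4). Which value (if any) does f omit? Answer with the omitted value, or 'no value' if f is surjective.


Little Picard bounds the complement of f(ℂ) to at most one point.
For every w ∈ ℂ, the equation p(z) − w = 0 is a nonconstant polynomial in z and hence has at least one root by the fundamental theorem of algebra. So p is surjective onto ℂ, omitting no value.

Omitted value: no value.


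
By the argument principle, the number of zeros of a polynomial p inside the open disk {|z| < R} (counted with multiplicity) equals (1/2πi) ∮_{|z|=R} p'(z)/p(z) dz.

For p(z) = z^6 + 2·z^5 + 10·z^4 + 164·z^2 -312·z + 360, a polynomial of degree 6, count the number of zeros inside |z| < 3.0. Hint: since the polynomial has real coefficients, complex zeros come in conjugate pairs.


The zeros of p are: (1 + 1i), (1 - 1i), (1 + 3i), (1 - 3i), (-3 + 3i), (-3 - 3i).
Their magnitudes are: 1.414, 1.414, 3.162, 3.162, 4.243, 4.243.
Zeros with |z| < R = 3.0: (1 + 1i), (1 - 1i).
Count = 2.
By the argument principle, (1/2πi) ∮_{|z|=R} p'(z)/p(z) dz equals exactly this count.

Number of zeros inside |z| < 3.0: 2.


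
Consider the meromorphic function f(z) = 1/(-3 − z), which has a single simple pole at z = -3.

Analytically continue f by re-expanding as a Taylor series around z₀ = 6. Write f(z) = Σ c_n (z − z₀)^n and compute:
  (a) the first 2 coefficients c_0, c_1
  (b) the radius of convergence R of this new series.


Let w = z − z₀, so z = z₀ + w.
Then -3 − z = -3 − (z₀ + w) = (-3 − z₀) − w = -9 − w.
f(z) = 1/(-9 − w) = (1/(-9)) · 1/(1 − w/(-9)) = Σ_{n≥0} w^n / (-9)^(n+1).
So c_n = 1/(-9)^(n+1):
  c_0 = 1/(-9)^1 = -1/9.
  c_1 = 1/(-9)^2 = 1/81.
The series is valid for |w/d| < 1, i.e. |z − z₀| < |d|.
Radius of convergence: R = |-3 − z₀| = |-9| = 9 (distance from z₀ to the singularity z = -3).

c_0 = -1/9, c_1 = 1/81; R = 9.


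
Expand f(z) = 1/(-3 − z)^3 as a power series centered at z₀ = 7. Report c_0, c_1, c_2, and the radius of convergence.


Let w = z − z₀, so z = z₀ + w.
Then -3 − z = -3 − (z₀ + w) = (-3 − z₀) − w = -10 − w.
f(z) = 1/(-10 − w)^3 = (1/(-10)^3) · (1 − w/(-10))^{−3}.
By the binomial series (1−u)^{−3} = Σ_{n≥0} C(n+2, 2) u^n for |u|<1, with u = w/(-10):
  c_n = C(n+2, 2) / (-10)^(n+3).
  c_0 = 1/(-10)^3 = -1/1000.
  c_1 = 3/(-10)^4 = 3/10000.
  c_2 = 6/(-10)^5 = -3/50000.
The series is valid for |w/d| < 1, i.e. |z − z₀| < |d|.
Radius of convergence: R = |-3 − z₀| = |-10| = 10 (distance from z₀ to the singularity z = -3).

c_0 = -1/1000, c_1 = 3/10000, c_2 = -3/50000; R = 10.


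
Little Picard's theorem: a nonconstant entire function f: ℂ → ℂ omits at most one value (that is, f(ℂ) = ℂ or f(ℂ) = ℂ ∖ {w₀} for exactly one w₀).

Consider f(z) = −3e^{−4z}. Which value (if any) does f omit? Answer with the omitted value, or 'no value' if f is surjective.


Little Picard bounds the complement of f(ℂ) to at most one point.
e^{−4z} is never zero on ℂ, so -3·e^{−4z} takes every value in ℂ ∖ {0}. Adding 0 shifts the range to ℂ ∖ {0}. Thus f omits exactly the value 0.

Omitted value: 0.


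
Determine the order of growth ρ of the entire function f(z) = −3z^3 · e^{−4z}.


M(r) = max_{|z|=r} |-3|·|z|^3·|e^{−4z}| = 3·r^3 · e^{4r^1} (the factors attain their maxima compatibly on |z|=r). Then log M(r) = log 3 + 3·log r + 4r^1, dominated by the last term, so log log M(r) ~ 1·log r. The polynomial factor -3z^3 contributes only a log r term and does not affect the order. ρ = 1.
Therefore ρ = 1.

Order ρ = 1.
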